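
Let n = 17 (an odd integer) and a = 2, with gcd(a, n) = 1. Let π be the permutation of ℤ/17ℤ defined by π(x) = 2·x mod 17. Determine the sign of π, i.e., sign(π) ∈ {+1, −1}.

+1

Orbit of 9 under x↦2x: [9, 1, 2, 4, 8, 16, 15]… (length divides ord_17(2)).
Decompose π into cycles: lengths [8, 8, 1] (3 cycles, including the fixed point 0).
3 cycles on 17: each ℓ→(−1)^(ℓ−1), product (−1)^14 = +1.
Check: (2/17) = +1 by Zolotarev.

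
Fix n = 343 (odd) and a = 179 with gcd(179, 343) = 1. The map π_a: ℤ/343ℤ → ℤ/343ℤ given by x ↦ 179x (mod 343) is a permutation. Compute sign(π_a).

+1

Orbit of 95 under x↦179x: [95, 198, 113, 333, 268, 295, 326]… (length divides ord_343(179)).
7 cycles of lengths [147, 147, 21, 21, 3, 3, 1].
n − c = 343 − 7 = 336; sign = (−1)^336 = +1.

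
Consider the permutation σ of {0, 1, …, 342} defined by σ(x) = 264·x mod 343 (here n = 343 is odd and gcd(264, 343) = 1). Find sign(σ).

Trace 264: π^k(264) = [264, 67, 195, 30, 31, 295, 19] for k=0..6.
Decompose π into cycles: lengths [42, 42, 42, 42, 42, 42, 42, 6, 6, 6, 6, 6, 6, 6, 6, 1] (16 cycles, including the fixed point 0).
343 − 16 = 327 transpositions; sign(π) = (−1)^327 = -1.

-1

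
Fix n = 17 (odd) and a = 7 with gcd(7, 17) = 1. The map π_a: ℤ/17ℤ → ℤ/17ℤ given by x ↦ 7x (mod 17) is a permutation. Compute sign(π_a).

Start at x=14: 14 → 13 → 6 → 8 → 5 → 1 → 7 → … (one orbit).
Decompose π into cycles: lengths [16, 1] (2 cycles, including the fixed point 0).
17 − 2 = 15 transpositions; sign(π) = (−1)^15 = -1.

-1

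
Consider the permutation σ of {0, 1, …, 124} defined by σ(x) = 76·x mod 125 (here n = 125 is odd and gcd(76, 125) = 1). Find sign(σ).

+1

Orbit of 1 under x↦76x: [1, 76, 26, 101, 51]… (length divides ord_125(76)).
45 cycles of lengths [5, 5, 5, 5, 5, 5, 5, 5, 5, 5, 5, 5, 5, 5, 5, 5, 5, 5, 5, 5, 1, 1, 1, 1, 1, 1, 1, 1, 1, 1, 1, 1, 1, 1, 1, 1, 1, 1, 1, 1, 1, 1, 1, 1, 1].
n − c = 125 − 45 = 80; sign = (−1)^80 = +1.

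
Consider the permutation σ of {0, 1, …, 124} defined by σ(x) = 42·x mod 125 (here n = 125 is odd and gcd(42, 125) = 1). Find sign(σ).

Trace 69: π^k(69) = [69, 23, 91, 72, 24, 8, 86] for k=0..6.
4 cycles of lengths [100, 20, 4, 1].
125 − 4 = 121 transpositions; sign(π) = (−1)^121 = -1.
Zolotarev: (42|125) = -1, matching the cycle-count sign.

-1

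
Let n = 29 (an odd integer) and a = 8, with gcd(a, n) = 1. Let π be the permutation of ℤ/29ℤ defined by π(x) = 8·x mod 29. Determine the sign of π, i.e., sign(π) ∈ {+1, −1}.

Trace 9: π^k(9) = [9, 14, 25, 26, 5, 11, 1] for k=0..6.
Cycle type of π: 28 + 1; total 2 cycles.
Σ(ℓ_i−1) = 29−2 = 27; sign = (−1)^27 = -1.
Check: (8/29) = -1 by Zolotarev.

-1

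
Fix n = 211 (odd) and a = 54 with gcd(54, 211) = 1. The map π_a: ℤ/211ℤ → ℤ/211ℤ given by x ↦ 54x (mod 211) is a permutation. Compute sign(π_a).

Start at x=179: 179 → 171 → 161 → 43 → 1 → 54 → 173 → … (one orbit).
11 cycles of lengths [21, 21, 21, 21, 21, 21, 21, 21, 21, 21, 1].
211 − 11 = 200 transpositions; sign(π) = (−1)^200 = +1.

+1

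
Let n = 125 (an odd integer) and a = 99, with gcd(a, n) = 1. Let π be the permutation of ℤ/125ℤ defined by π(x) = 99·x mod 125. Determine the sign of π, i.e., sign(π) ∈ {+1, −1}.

+1

Start at x=99: 99 → 51 → 49 → 101 → 124 → 26 → 74 → … (one orbit).
Cycle lengths of π_99 on ℤ/125ℤ: [10, 10, 10, 10, 10, 10, 10, 10, 10, 10, 2, 2, 2, 2, 2, 2, 2, 2, 2, 2, 2, 2, 1]; 23 cycles in total.
With 23 cycles on 125 points, sign = (−1)^{125−23} = +1.
Zolotarev: (99|125) = +1, matching the cycle-count sign.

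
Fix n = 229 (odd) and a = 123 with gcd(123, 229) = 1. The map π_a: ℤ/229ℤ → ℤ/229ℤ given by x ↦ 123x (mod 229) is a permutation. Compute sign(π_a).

Start at x=213: 213 → 93 → 218 → 21 → 64 → 86 → 44 → … (one orbit).
The orbit structure of x ↦ 123x mod 229: 4 orbits of sizes [76, 76, 76, 1].
4 cycles on 229: each ℓ→(−1)^(ℓ−1), product (−1)^225 = -1.
(123|229)_J = -1 (Zolotarev's lemma cross-check).

-1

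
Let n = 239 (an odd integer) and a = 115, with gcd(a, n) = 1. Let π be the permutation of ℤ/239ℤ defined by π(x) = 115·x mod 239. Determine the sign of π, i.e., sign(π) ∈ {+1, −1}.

-1

Orbit of 51 under x↦115x: [51, 129, 17, 43, 165, 94, 55]… (length divides ord_239(115)).
Cycle lengths of π_115 on ℤ/239ℤ: [238, 1]; 2 cycles in total.
Σ(ℓ_i−1) = 239−2 = 237; sign = (−1)^237 = -1.
Check: (115/239) = -1 by Zolotarev.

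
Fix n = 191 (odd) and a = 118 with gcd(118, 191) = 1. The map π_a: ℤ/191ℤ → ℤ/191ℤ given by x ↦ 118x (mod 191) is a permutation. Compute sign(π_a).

+1

Start at x=144: 144 → 184 → 129 → 133 → 32 → 147 → 156 → … (one orbit).
π_118 has 3 disjoint cycles with lengths [95, 95, 1] on {0,…,190}.
With 3 cycles on 191 points, sign = (−1)^{191−3} = +1.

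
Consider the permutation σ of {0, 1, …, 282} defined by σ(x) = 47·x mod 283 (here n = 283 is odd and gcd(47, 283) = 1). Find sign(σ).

Orbit of 223 under x↦47x: [223, 10, 187, 16, 186, 252, 241]… (length divides ord_283(47)).
Cycle lengths of π_47 on ℤ/283ℤ: [282, 1]; 2 cycles in total.
n − c = 283 − 2 = 281; sign = (−1)^281 = -1.

-1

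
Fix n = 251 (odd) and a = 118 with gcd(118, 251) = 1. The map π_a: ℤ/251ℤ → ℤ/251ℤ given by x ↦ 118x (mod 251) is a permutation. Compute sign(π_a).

+1

Orbit of 36 under x↦118x: [36, 232, 17, 249, 15, 13, 28]… (length divides ord_251(118)).
Cycle type of π: 125×2 + 1; total 3 cycles.
n − c = 251 − 3 = 248; sign = (−1)^248 = +1.
Check: (118/251) = +1 by Zolotarev.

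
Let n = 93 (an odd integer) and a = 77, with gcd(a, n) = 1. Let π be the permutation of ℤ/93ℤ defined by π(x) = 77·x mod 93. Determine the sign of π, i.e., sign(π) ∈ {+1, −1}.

Orbit of 29 under x↦77x: [29, 1, 77, 70, 89, 64, 92]… (length divides ord_93(77)).
Cycle lengths of π_77 on ℤ/93ℤ: [10, 10, 10, 10, 10, 10, 10, 10, 10, 2, 1]; 11 cycles in total.
sign(π) = (−1)^{n − #cycles} = (−1)^{93−11} = (−1)^82 = +1.

+1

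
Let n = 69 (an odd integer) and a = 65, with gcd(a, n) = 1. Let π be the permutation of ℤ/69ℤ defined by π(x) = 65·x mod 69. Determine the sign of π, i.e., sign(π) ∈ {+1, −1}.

+1

Start at x=52: 52 → 68 → 4 → 53 → 64 → 20 → 58 → … (one orbit).
π_65 has 5 disjoint cycles with lengths [22, 22, 22, 2, 1] on {0,…,68}.
Σ(ℓ_i−1) = 69−5 = 64; sign = (−1)^64 = +1.
The Jacobi symbol (65|69) = +1 (Zolotarev) agrees.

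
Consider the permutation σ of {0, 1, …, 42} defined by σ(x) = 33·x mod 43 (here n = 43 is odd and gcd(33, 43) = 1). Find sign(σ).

Trace 26: π^k(26) = [26, 41, 20, 15, 22, 38, 7] for k=0..6.
Cycle type of π: 42 + 1; total 2 cycles.
2 cycles on 43: each ℓ→(−1)^(ℓ−1), product (−1)^41 = -1.

-1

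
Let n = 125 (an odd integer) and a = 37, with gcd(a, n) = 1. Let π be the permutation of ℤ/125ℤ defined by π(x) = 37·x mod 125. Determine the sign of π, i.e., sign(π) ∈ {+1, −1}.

Start at x=66: 66 → 67 → 104 → 98 → 1 → 37 → 119 → … (one orbit).
Decompose π into cycles: lengths [100, 20, 4, 1] (4 cycles, including the fixed point 0).
Σ(ℓ_i−1) = 125−4 = 121; sign = (−1)^121 = -1.

-1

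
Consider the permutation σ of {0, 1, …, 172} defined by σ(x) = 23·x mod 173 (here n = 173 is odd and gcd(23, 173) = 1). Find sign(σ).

+1

Start at x=1: 1 → 23 → 10 → 57 → 100 → 51 → 135 → … (one orbit).
Cycle lengths of π_23 on ℤ/173ℤ: [43, 43, 43, 43, 1]; 5 cycles in total.
173 − 5 = 168 transpositions; sign(π) = (−1)^168 = +1.
Zolotarev: (23|173) = +1, matching the cycle-count sign.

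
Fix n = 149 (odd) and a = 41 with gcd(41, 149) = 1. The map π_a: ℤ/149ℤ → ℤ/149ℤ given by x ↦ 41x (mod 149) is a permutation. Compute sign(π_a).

Trace 113: π^k(113) = [113, 14, 127, 141, 119, 111, 81] for k=0..6.
Cycle lengths of π_41 on ℤ/149ℤ: [148, 1]; 2 cycles in total.
149 − 2 = 147 transpositions; sign(π) = (−1)^147 = -1.
(41|149)_J = -1 (Zolotarev's lemma cross-check).

-1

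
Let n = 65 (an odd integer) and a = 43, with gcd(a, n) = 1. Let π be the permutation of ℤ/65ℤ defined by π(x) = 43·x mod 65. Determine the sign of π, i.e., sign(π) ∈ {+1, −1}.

-1

Start at x=16: 16 → 38 → 9 → 62 → 1 → 43 → 29 → … (one orbit).
π_43 has 8 disjoint cycles with lengths [12, 12, 12, 12, 6, 6, 4, 1] on {0,…,64}.
Σ(ℓ_i−1) = 65−8 = 57; sign = (−1)^57 = -1.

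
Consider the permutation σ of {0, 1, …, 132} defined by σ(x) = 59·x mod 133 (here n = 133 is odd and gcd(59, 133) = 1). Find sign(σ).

+1

Trace 89: π^k(89) = [89, 64, 52, 9, 132, 74, 110] for k=0..6.
Cycle type of π: 18×7 + 6 + 1; total 9 cycles.
n − c = 133 − 9 = 124; sign = (−1)^124 = +1.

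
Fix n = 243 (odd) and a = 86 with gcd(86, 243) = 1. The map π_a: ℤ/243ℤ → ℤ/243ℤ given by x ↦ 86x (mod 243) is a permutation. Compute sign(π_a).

Orbit of 70 under x↦86x: [70, 188, 130, 2, 172, 212, 7]… (length divides ord_243(86)).
π_86 has 6 disjoint cycles with lengths [162, 54, 18, 6, 2, 1] on {0,…,242}.
sign(π) = (−1)^{n − #cycles} = (−1)^{243−6} = (−1)^237 = -1.
(86|243)_J = -1 (Zolotarev's lemma cross-check).

-1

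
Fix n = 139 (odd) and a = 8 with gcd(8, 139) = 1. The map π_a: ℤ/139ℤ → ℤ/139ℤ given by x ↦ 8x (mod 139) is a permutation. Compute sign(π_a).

Start at x=82: 82 → 100 → 105 → 6 → 48 → 106 → 14 → … (one orbit).
The orbit structure of x ↦ 8x mod 139: 4 orbits of sizes [46, 46, 46, 1].
sign(π) = (−1)^{n − #cycles} = (−1)^{139−4} = (−1)^135 = -1.

-1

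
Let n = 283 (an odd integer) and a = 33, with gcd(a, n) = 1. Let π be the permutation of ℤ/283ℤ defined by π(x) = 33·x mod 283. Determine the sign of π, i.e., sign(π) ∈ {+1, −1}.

-1

Orbit of 282 under x↦33x: [282, 250, 43, 4, 132, 111, 267]… (length divides ord_283(33)).
π_33 has 4 disjoint cycles with lengths [94, 94, 94, 1] on {0,…,282}.
Σ(ℓ_i−1) = 283−4 = 279; sign = (−1)^279 = -1.
Zolotarev: (33|283) = -1, matching the cycle-count sign.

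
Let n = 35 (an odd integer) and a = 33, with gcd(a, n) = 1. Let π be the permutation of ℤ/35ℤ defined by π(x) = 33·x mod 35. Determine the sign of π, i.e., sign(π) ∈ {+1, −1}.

Trace 16: π^k(16) = [16, 3, 29, 12, 11, 13, 9] for k=0..6.
The orbit structure of x ↦ 33x mod 35: 5 orbits of sizes [12, 12, 6, 4, 1].
n − c = 35 − 5 = 30; sign = (−1)^30 = +1.

+1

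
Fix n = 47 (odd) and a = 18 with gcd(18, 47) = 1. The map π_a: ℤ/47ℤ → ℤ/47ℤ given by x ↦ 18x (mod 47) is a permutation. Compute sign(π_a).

+1

Orbit of 18 under x↦18x: [18, 42, 4, 25, 27, 16, 6]… (length divides ord_47(18)).
3 cycles of lengths [23, 23, 1].
47 − 3 = 44 transpositions; sign(π) = (−1)^44 = +1.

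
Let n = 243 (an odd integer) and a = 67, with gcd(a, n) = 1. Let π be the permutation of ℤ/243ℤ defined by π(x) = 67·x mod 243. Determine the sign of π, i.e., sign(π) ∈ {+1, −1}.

Start at x=28: 28 → 175 → 61 → 199 → 211 → 43 → 208 → … (one orbit).
Cycle type of π: 81×2 + 27×2 + 9×2 + 3×2 + 1×3; total 11 cycles.
n − c = 243 − 11 = 232; sign = (−1)^232 = +1.

+1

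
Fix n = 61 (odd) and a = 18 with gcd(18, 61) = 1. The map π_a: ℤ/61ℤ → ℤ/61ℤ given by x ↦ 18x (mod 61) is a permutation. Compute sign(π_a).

-1

Trace 54: π^k(54) = [54, 57, 50, 46, 35, 20, 55] for k=0..6.
Decompose π into cycles: lengths [60, 1] (2 cycles, including the fixed point 0).
With 2 cycles on 61 points, sign = (−1)^{61−2} = -1.
(18|61)_J = -1 (Zolotarev's lemma cross-check).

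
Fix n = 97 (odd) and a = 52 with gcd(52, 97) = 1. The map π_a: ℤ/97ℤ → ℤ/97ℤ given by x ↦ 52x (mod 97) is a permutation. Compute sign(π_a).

-1

Trace 45: π^k(45) = [45, 12, 42, 50, 78, 79, 34] for k=0..6.
4 cycles of lengths [32, 32, 32, 1].
With 4 cycles on 97 points, sign = (−1)^{97−4} = -1.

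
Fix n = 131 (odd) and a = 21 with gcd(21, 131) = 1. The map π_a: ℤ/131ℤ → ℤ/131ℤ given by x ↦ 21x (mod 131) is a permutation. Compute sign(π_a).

+1

Trace 9: π^k(9) = [9, 58, 39, 33, 38, 12, 121] for k=0..6.
Decompose π into cycles: lengths [65, 65, 1] (3 cycles, including the fixed point 0).
n − c = 131 − 3 = 128; sign = (−1)^128 = +1.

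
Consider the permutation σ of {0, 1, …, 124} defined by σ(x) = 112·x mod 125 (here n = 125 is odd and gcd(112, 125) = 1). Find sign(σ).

Trace 114: π^k(114) = [114, 18, 16, 42, 79, 98, 101] for k=0..6.
Decompose π into cycles: lengths [100, 20, 4, 1] (4 cycles, including the fixed point 0).
n − c = 125 − 4 = 121; sign = (−1)^121 = -1.
Zolotarev: (112|125) = -1, matching the cycle-count sign.

-1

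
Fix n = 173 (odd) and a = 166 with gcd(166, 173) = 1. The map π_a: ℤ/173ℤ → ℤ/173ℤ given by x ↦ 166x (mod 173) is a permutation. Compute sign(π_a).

-1

Start at x=116: 116 → 53 → 148 → 2 → 159 → 98 → 6 → … (one orbit).
The orbit structure of x ↦ 166x mod 173: 2 orbits of sizes [172, 1].
n − c = 173 − 2 = 171; sign = (−1)^171 = -1.
Via Zolotarev, sign(π_{166}) = (166|173) = -1.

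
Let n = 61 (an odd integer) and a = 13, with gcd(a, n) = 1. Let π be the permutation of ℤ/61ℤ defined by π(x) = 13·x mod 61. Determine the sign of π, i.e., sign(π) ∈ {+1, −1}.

+1

Start at x=13: 13 → 47 → 1 → 13 (one orbit).
Decompose π into cycles: lengths [3, 3, 3, 3, 3, 3, 3, 3, 3, 3, 3, 3, 3, 3, 3, 3, 3, 3, 3, 3, 1] (21 cycles, including the fixed point 0).
With 21 cycles on 61 points, sign = (−1)^{61−21} = +1.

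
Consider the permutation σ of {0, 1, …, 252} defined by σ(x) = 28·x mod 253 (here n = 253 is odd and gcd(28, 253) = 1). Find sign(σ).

Start at x=68: 68 → 133 → 182 → 36 → 249 → 141 → 153 → … (one orbit).
The orbit structure of x ↦ 28x mod 253: 5 orbits of sizes [110, 110, 22, 10, 1].
n − c = 253 − 5 = 248; sign = (−1)^248 = +1.
Via Zolotarev, sign(π_{28}) = (28|253) = +1.

+1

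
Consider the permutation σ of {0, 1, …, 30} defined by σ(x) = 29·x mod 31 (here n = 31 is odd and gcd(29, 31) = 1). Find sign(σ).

-1

Start at x=16: 16 → 30 → 2 → 27 → 8 → 15 → 1 → … (one orbit).
π_29 has 4 disjoint cycles with lengths [10, 10, 10, 1] on {0,…,30}.
4 cycles on 31: each ℓ→(−1)^(ℓ−1), product (−1)^27 = -1.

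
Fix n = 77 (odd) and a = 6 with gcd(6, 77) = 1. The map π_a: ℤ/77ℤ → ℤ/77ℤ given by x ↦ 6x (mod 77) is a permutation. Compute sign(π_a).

Start at x=13: 13 → 1 → 6 → 36 → 62 → 64 → 76 → … (one orbit).
Cycle lengths of π_6 on ℤ/77ℤ: [10, 10, 10, 10, 10, 10, 10, 2, 2, 2, 1]; 11 cycles in total.
With 11 cycles on 77 points, sign = (−1)^{77−11} = +1.

+1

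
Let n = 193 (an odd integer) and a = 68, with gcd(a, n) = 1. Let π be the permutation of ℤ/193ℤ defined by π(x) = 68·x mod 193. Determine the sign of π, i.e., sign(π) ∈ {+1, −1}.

Trace 60: π^k(60) = [60, 27, 99, 170, 173, 184, 160] for k=0..6.
4 cycles of lengths [64, 64, 64, 1].
Σ(ℓ_i−1) = 193−4 = 189; sign = (−1)^189 = -1.
(68|193)_J = -1 (Zolotarev's lemma cross-check).

-1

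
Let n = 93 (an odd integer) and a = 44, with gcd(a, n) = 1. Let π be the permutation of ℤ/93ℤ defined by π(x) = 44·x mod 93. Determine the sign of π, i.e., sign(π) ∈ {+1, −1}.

Start at x=89: 89 → 10 → 68 → 16 → 53 → 7 → 29 → … (one orbit).
π_44 has 5 disjoint cycles with lengths [30, 30, 30, 2, 1] on {0,…,92}.
With 5 cycles on 93 points, sign = (−1)^{93−5} = +1.
Check: (44/93) = +1 by Zolotarev.

+1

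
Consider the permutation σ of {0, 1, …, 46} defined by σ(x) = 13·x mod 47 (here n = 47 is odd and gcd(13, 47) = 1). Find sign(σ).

-1

Orbit of 8 under x↦13x: [8, 10, 36, 45, 21, 38, 24]… (length divides ord_47(13)).
π_13 has 2 disjoint cycles with lengths [46, 1] on {0,…,46}.
2 cycles on 47: each ℓ→(−1)^(ℓ−1), product (−1)^45 = -1.
The Jacobi symbol (13|47) = -1 (Zolotarev) agrees.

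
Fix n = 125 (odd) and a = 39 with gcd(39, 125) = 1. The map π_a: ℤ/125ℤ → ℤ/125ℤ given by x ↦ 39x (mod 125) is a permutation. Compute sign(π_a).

Orbit of 69 under x↦39x: [69, 66, 74, 11, 54, 106, 9]… (length divides ord_125(39)).
π_39 has 7 disjoint cycles with lengths [50, 50, 10, 10, 2, 2, 1] on {0,…,124}.
125 − 7 = 118 transpositions; sign(π) = (−1)^118 = +1.

+1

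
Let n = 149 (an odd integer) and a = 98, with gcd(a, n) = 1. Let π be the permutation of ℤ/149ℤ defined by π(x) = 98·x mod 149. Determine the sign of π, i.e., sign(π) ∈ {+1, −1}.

-1

Trace 61: π^k(61) = [61, 18, 125, 32, 7, 90, 29] for k=0..6.
Cycle type of π: 148 + 1; total 2 cycles.
Σ(ℓ_i−1) = 149−2 = 147; sign = (−1)^147 = -1.
Check: (98/149) = -1 by Zolotarev.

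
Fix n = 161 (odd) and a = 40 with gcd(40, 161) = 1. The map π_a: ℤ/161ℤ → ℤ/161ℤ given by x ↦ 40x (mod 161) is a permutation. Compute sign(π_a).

Trace 2: π^k(2) = [2, 80, 141, 5, 39, 111, 93] for k=0..6.
Decompose π into cycles: lengths [66, 66, 22, 6, 1] (5 cycles, including the fixed point 0).
Σ(ℓ_i−1) = 161−5 = 156; sign = (−1)^156 = +1.

+1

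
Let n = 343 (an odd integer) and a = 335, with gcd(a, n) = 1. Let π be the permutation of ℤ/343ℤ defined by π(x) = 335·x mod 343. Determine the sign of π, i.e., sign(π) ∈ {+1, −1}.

-1

Orbit of 265 under x↦335x: [265, 281, 153, 148, 188, 211, 27]… (length divides ord_343(335)).
π_335 has 10 disjoint cycles with lengths [98, 98, 98, 14, 14, 14, 2, 2, 2, 1] on {0,…,342}.
sign(π) = (−1)^{n − #cycles} = (−1)^{343−10} = (−1)^333 = -1.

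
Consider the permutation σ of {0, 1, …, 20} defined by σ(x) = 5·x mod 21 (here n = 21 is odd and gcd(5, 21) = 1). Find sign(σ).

Start at x=20: 20 → 16 → 17 → 1 → 5 → 4 → 20 (one orbit).
5 cycles of lengths [6, 6, 6, 2, 1].
n − c = 21 − 5 = 16; sign = (−1)^16 = +1.

+1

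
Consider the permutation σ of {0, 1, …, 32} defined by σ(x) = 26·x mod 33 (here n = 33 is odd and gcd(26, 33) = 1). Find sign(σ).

Trace 31: π^k(31) = [31, 14, 1, 26, 16, 20, 25] for k=0..6.
Decompose π into cycles: lengths [10, 10, 5, 5, 2, 1] (6 cycles, including the fixed point 0).
n − c = 33 − 6 = 27; sign = (−1)^27 = -1.
Zolotarev: (26|33) = -1, matching the cycle-count sign.

-1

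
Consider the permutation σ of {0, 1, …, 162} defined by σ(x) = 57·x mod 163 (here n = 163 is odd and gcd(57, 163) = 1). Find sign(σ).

Trace 158: π^k(158) = [158, 41, 55, 38, 47, 71, 135] for k=0..6.
The orbit structure of x ↦ 57x mod 163: 3 orbits of sizes [81, 81, 1].
With 3 cycles on 163 points, sign = (−1)^{163−3} = +1.
(57|163)_J = +1 (Zolotarev's lemma cross-check).

+1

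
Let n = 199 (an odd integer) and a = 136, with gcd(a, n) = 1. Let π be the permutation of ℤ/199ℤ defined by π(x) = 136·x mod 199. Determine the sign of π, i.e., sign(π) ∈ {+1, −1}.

-1

Orbit of 18 under x↦136x: [18, 60, 1, 136, 188, 96, 121]… (length divides ord_199(136)).
10 cycles of lengths [22, 22, 22, 22, 22, 22, 22, 22, 22, 1].
199 − 10 = 189 transpositions; sign(π) = (−1)^189 = -1.
Check: (136/199) = -1 by Zolotarev.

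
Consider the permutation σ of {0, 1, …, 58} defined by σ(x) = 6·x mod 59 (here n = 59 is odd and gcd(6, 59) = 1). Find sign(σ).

Start at x=37: 37 → 45 → 34 → 27 → 44 → 28 → 50 → … (one orbit).
π_6 has 2 disjoint cycles with lengths [58, 1] on {0,…,58}.
Σ(ℓ_i−1) = 59−2 = 57; sign = (−1)^57 = -1.

-1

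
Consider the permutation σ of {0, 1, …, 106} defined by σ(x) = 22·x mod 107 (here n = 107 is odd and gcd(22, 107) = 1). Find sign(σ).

-1

Trace 47: π^k(47) = [47, 71, 64, 17, 53, 96, 79] for k=0..6.
Cycle type of π: 106 + 1; total 2 cycles.
sign(π) = (−1)^{n − #cycles} = (−1)^{107−2} = (−1)^105 = -1.
Check: (22/107) = -1 by Zolotarev.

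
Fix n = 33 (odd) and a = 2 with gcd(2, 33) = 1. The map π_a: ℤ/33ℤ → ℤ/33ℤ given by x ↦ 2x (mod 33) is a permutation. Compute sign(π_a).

+1

Orbit of 31 under x↦2x: [31, 29, 25, 17, 1, 2, 4]… (length divides ord_33(2)).
5 cycles of lengths [10, 10, 10, 2, 1].
n − c = 33 − 5 = 28; sign = (−1)^28 = +1.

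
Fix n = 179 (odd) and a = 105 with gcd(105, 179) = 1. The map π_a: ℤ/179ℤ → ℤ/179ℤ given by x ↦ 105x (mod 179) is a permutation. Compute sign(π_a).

Orbit of 23 under x↦105x: [23, 88, 111, 20, 131, 151, 103]… (length divides ord_179(105)).
Cycle type of π: 178 + 1; total 2 cycles.
2 cycles on 179: each ℓ→(−1)^(ℓ−1), product (−1)^177 = -1.

-1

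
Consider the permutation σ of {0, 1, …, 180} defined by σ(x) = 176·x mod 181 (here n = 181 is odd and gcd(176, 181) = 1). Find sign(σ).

Start at x=82: 82 → 133 → 59 → 67 → 27 → 46 → 132 → … (one orbit).
Cycle type of π: 30×6 + 1; total 7 cycles.
With 7 cycles on 181 points, sign = (−1)^{181−7} = +1.
(176|181)_J = +1 (Zolotarev's lemma cross-check).

+1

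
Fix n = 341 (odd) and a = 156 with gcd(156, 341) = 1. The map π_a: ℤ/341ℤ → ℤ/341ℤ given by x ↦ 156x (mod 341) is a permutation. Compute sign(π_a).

Start at x=311: 311 → 94 → 1 → 156 → 125 → 63 → 280 → … (one orbit).
Decompose π into cycles: lengths [10, 10, 10, 10, 10, 10, 10, 10, 10, 10, 10, 10, 10, 10, 10, 10, 10, 10, 10, 10, 10, 10, 10, 10, 10, 10, 10, 10, 10, 10, 10, 1, 1, 1, 1, 1, 1, 1, 1, 1, 1, 1, 1, 1, 1, 1, 1, 1, 1, 1, 1, 1, 1, 1, 1, 1, 1, 1, 1, 1, 1, 1] (62 cycles, including the fixed point 0).
n − c = 341 − 62 = 279; sign = (−1)^279 = -1.
The Jacobi symbol (156|341) = -1 (Zolotarev) agrees.

-1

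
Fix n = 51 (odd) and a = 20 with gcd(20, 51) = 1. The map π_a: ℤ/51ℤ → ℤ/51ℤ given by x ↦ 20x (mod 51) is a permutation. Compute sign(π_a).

+1

Start at x=5: 5 → 49 → 11 → 16 → 14 → 25 → 41 → … (one orbit).
The orbit structure of x ↦ 20x mod 51: 5 orbits of sizes [16, 16, 16, 2, 1].
sign(π) = (−1)^{n − #cycles} = (−1)^{51−5} = (−1)^46 = +1.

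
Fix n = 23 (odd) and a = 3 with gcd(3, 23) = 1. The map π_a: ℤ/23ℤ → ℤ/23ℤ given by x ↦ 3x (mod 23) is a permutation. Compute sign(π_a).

+1

Start at x=9: 9 → 4 → 12 → 13 → 16 → 2 → 6 → … (one orbit).
3 cycles of lengths [11, 11, 1].
With 3 cycles on 23 points, sign = (−1)^{23−3} = +1.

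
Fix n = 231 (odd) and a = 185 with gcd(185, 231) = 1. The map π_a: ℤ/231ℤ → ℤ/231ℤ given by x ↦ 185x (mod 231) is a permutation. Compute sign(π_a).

Trace 80: π^k(80) = [80, 16, 188, 130, 26, 190, 38] for k=0..6.
Cycle lengths of π_185 on ℤ/231ℤ: [30, 30, 30, 30, 30, 30, 10, 10, 6, 6, 6, 5, 5, 2, 1]; 15 cycles in total.
231 − 15 = 216 transpositions; sign(π) = (−1)^216 = +1.

+1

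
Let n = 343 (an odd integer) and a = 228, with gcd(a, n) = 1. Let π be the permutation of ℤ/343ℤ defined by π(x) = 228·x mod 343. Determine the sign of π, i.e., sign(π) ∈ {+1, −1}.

Start at x=43: 43 → 200 → 324 → 127 → 144 → 247 → 64 → … (one orbit).
The orbit structure of x ↦ 228x mod 343: 7 orbits of sizes [147, 147, 21, 21, 3, 3, 1].
With 7 cycles on 343 points, sign = (−1)^{343−7} = +1.
Check: (228/343) = +1 by Zolotarev.

+1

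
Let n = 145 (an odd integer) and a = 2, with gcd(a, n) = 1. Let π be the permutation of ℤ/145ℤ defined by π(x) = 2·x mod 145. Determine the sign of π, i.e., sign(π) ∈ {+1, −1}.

+1

Orbit of 34 under x↦2x: [34, 68, 136, 127, 109, 73, 1]… (length divides ord_145(2)).
Cycle lengths of π_2 on ℤ/145ℤ: [28, 28, 28, 28, 28, 4, 1]; 7 cycles in total.
With 7 cycles on 145 points, sign = (−1)^{145−7} = +1.
Check: (2/145) = +1 by Zolotarev.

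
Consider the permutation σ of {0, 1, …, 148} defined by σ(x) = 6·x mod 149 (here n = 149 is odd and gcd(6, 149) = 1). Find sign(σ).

+1

Trace 127: π^k(127) = [127, 17, 102, 16, 96, 129, 29] for k=0..6.
Cycle type of π: 37×4 + 1; total 5 cycles.
With 5 cycles on 149 points, sign = (−1)^{149−5} = +1.
(6|149)_J = +1 (Zolotarev's lemma cross-check).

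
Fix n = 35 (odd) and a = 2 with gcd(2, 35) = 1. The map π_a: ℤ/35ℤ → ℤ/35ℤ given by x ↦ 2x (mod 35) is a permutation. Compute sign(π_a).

Trace 22: π^k(22) = [22, 9, 18, 1, 2, 4, 8] for k=0..6.
Cycle lengths of π_2 on ℤ/35ℤ: [12, 12, 4, 3, 3, 1]; 6 cycles in total.
With 6 cycles on 35 points, sign = (−1)^{35−6} = -1.
(2|35)_J = -1 (Zolotarev's lemma cross-check).

-1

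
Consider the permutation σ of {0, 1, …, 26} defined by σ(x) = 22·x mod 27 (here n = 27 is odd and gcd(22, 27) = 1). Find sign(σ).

+1

Orbit of 13 under x↦22x: [13, 16, 1, 22, 25, 10, 4]… (length divides ord_27(22)).
Decompose π into cycles: lengths [9, 9, 3, 3, 1, 1, 1] (7 cycles, including the fixed point 0).
27 − 7 = 20 transpositions; sign(π) = (−1)^20 = +1.
(22|27)_J = +1 (Zolotarev's lemma cross-check).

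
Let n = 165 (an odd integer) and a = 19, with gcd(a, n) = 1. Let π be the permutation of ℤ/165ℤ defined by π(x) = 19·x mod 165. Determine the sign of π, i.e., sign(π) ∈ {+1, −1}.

Trace 109: π^k(109) = [109, 91, 79, 16, 139, 1, 19] for k=0..6.
Cycle type of π: 10×15 + 2×6 + 1×3; total 24 cycles.
n − c = 165 − 24 = 141; sign = (−1)^141 = -1.
(19|165)_J = -1 (Zolotarev's lemma cross-check).

-1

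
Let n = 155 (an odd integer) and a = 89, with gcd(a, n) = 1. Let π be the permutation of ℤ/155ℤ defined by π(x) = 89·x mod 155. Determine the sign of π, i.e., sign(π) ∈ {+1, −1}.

Orbit of 1 under x↦89x: [1, 89, 16, 29, 101, 154, 66]… (length divides ord_155(89)).
18 cycles of lengths [10, 10, 10, 10, 10, 10, 10, 10, 10, 10, 10, 10, 10, 10, 10, 2, 2, 1].
n − c = 155 − 18 = 137; sign = (−1)^137 = -1.

-1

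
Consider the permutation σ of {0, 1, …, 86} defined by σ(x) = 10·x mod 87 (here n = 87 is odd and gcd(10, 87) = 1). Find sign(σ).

Trace 16: π^k(16) = [16, 73, 34, 79, 7, 70, 4] for k=0..6.
Cycle lengths of π_10 on ℤ/87ℤ: [28, 28, 28, 1, 1, 1]; 6 cycles in total.
87 − 6 = 81 transpositions; sign(π) = (−1)^81 = -1.

-1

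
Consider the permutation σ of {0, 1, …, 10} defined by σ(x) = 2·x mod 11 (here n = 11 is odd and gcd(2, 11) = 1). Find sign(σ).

-1

Start at x=9: 9 → 7 → 3 → 6 → 1 → 2 → 4 → … (one orbit).
Cycle type of π: 10 + 1; total 2 cycles.
11 − 2 = 9 transpositions; sign(π) = (−1)^9 = -1.
Via Zolotarev, sign(π_{2}) = (2|11) = -1.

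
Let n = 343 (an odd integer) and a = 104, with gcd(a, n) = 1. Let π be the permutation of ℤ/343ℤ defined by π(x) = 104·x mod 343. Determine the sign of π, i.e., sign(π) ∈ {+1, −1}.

-1

Start at x=288: 288 → 111 → 225 → 76 → 15 → 188 → 1 → … (one orbit).
π_104 has 10 disjoint cycles with lengths [98, 98, 98, 14, 14, 14, 2, 2, 2, 1] on {0,…,342}.
343 − 10 = 333 transpositions; sign(π) = (−1)^333 = -1.
Via Zolotarev, sign(π_{104}) = (104|343) = -1.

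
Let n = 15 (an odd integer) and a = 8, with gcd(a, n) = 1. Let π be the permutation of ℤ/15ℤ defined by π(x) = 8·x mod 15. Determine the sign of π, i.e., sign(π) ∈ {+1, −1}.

Orbit of 8 under x↦8x: [8, 4, 2, 1]… (length divides ord_15(8)).
Decompose π into cycles: lengths [4, 4, 4, 2, 1] (5 cycles, including the fixed point 0).
Σ(ℓ_i−1) = 15−5 = 10; sign = (−1)^10 = +1.
(8|15)_J = +1 (Zolotarev's lemma cross-check).

+1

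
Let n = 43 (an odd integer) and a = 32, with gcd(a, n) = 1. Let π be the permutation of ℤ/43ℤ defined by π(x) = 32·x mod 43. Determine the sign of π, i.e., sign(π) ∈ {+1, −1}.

-1

Orbit of 11 under x↦32x: [11, 8, 41, 22, 16, 39, 1]… (length divides ord_43(32)).
Cycle lengths of π_32 on ℤ/43ℤ: [14, 14, 14, 1]; 4 cycles in total.
sign(π) = (−1)^{n − #cycles} = (−1)^{43−4} = (−1)^39 = -1.
Check: (32/43) = -1 by Zolotarev.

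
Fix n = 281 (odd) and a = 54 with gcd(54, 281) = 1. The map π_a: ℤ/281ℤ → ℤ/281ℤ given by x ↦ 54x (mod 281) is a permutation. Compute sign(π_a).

-1

Orbit of 81 under x↦54x: [81, 159, 156, 275, 238, 207, 219]… (length divides ord_281(54)).
Cycle lengths of π_54 on ℤ/281ℤ: [280, 1]; 2 cycles in total.
2 cycles on 281: each ℓ→(−1)^(ℓ−1), product (−1)^279 = -1.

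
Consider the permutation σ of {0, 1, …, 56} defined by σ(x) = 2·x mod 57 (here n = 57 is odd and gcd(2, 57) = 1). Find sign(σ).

+1

Orbit of 4 under x↦2x: [4, 8, 16, 32, 7, 14, 28]… (length divides ord_57(2)).
π_2 has 5 disjoint cycles with lengths [18, 18, 18, 2, 1] on {0,…,56}.
n − c = 57 − 5 = 52; sign = (−1)^52 = +1.
Zolotarev: (2|57) = +1, matching the cycle-count sign.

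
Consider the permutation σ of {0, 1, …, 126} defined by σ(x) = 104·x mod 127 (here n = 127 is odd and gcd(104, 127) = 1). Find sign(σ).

Start at x=13: 13 → 82 → 19 → 71 → 18 → 94 → 124 → … (one orbit).
3 cycles of lengths [63, 63, 1].
sign(π) = (−1)^{n − #cycles} = (−1)^{127−3} = (−1)^124 = +1.
Check: (104/127) = +1 by Zolotarev.

+1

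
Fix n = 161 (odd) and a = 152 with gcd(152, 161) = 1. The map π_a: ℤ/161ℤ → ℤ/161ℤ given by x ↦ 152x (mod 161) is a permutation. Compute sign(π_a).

Trace 144: π^k(144) = [144, 153, 72, 157, 36, 159, 18] for k=0..6.
Cycle type of π: 66×2 + 22 + 6 + 1; total 5 cycles.
Σ(ℓ_i−1) = 161−5 = 156; sign = (−1)^156 = +1.
The Jacobi symbol (152|161) = +1 (Zolotarev) agrees.

+1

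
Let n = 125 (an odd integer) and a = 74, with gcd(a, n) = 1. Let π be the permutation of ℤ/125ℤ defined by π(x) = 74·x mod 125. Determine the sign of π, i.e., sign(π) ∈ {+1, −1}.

Start at x=76: 76 → 124 → 51 → 24 → 26 → 49 → 1 → … (one orbit).
Cycle lengths of π_74 on ℤ/125ℤ: [10, 10, 10, 10, 10, 10, 10, 10, 10, 10, 2, 2, 2, 2, 2, 2, 2, 2, 2, 2, 2, 2, 1]; 23 cycles in total.
With 23 cycles on 125 points, sign = (−1)^{125−23} = +1.

+1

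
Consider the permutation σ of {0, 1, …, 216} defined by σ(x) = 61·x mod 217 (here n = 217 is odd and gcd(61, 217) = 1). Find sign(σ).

+1

Start at x=32: 32 → 216 → 156 → 185 → 1 → 61 → 32 (one orbit).
Cycle lengths of π_61 on ℤ/217ℤ: [6, 6, 6, 6, 6, 6, 6, 6, 6, 6, 6, 6, 6, 6, 6, 6, 6, 6, 6, 6, 6, 6, 6, 6, 6, 6, 6, 6, 6, 6, 6, 2, 2, 2, 2, 2, 2, 2, 2, 2, 2, 2, 2, 2, 2, 2, 1]; 47 cycles in total.
Σ(ℓ_i−1) = 217−47 = 170; sign = (−1)^170 = +1.
(61|217)_J = +1 (Zolotarev's lemma cross-check).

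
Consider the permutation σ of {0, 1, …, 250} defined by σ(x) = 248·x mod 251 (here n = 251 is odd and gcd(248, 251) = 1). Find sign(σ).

-1

Orbit of 237 under x↦248x: [237, 42, 125, 127, 121, 139, 85]… (length divides ord_251(248)).
The orbit structure of x ↦ 248x mod 251: 2 orbits of sizes [250, 1].
2 cycles on 251: each ℓ→(−1)^(ℓ−1), product (−1)^249 = -1.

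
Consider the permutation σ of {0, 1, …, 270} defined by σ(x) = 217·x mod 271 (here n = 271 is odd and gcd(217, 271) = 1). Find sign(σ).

+1

Trace 144: π^k(144) = [144, 83, 125, 25, 5, 1, 217] for k=0..6.
Decompose π into cycles: lengths [27, 27, 27, 27, 27, 27, 27, 27, 27, 27, 1] (11 cycles, including the fixed point 0).
Σ(ℓ_i−1) = 271−11 = 260; sign = (−1)^260 = +1.
Via Zolotarev, sign(π_{217}) = (217|271) = +1.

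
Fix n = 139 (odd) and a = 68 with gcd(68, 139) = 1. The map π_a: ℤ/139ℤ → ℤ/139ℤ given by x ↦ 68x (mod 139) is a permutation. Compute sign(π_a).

-1

Start at x=106: 106 → 119 → 30 → 94 → 137 → 3 → 65 → … (one orbit).
The orbit structure of x ↦ 68x mod 139: 2 orbits of sizes [138, 1].
With 2 cycles on 139 points, sign = (−1)^{139−2} = -1.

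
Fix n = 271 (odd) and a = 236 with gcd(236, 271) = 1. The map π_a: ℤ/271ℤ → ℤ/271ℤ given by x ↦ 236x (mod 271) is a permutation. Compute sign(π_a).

-1

Trace 224: π^k(224) = [224, 19, 148, 240, 1, 236, 141] for k=0..6.
The orbit structure of x ↦ 236x mod 271: 4 orbits of sizes [90, 90, 90, 1].
With 4 cycles on 271 points, sign = (−1)^{271−4} = -1.
The Jacobi symbol (236|271) = -1 (Zolotarev) agrees.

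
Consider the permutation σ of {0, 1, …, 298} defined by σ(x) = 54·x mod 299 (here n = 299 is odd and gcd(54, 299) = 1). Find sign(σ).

-1

Orbit of 105 under x↦54x: [105, 288, 4, 216, 3, 162, 77]… (length divides ord_299(54)).
Decompose π into cycles: lengths [132, 132, 12, 11, 11, 1] (6 cycles, including the fixed point 0).
Σ(ℓ_i−1) = 299−6 = 293; sign = (−1)^293 = -1.
Check: (54/299) = -1 by Zolotarev.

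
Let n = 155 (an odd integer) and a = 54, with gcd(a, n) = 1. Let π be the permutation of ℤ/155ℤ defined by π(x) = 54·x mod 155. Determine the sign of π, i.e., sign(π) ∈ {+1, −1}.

Orbit of 66 under x↦54x: [66, 154, 101, 29, 16, 89, 1]… (length divides ord_155(54)).
π_54 has 18 disjoint cycles with lengths [10, 10, 10, 10, 10, 10, 10, 10, 10, 10, 10, 10, 10, 10, 10, 2, 2, 1] on {0,…,154}.
sign(π) = (−1)^{n − #cycles} = (−1)^{155−18} = (−1)^137 = -1.
Via Zolotarev, sign(π_{54}) = (54|155) = -1.

-1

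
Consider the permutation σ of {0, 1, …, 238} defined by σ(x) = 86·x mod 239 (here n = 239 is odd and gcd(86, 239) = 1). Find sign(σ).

Orbit of 151 under x↦86x: [151, 80, 188, 155, 185, 136, 224]… (length divides ord_239(86)).
Cycle type of π: 238 + 1; total 2 cycles.
With 2 cycles on 239 points, sign = (−1)^{239−2} = -1.
The Jacobi symbol (86|239) = -1 (Zolotarev) agrees.

-1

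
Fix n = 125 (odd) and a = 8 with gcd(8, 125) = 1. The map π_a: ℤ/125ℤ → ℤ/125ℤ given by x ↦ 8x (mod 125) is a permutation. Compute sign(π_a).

Start at x=13: 13 → 104 → 82 → 31 → 123 → 109 → 122 → … (one orbit).
The orbit structure of x ↦ 8x mod 125: 4 orbits of sizes [100, 20, 4, 1].
125 − 4 = 121 transpositions; sign(π) = (−1)^121 = -1.
The Jacobi symbol (8|125) = -1 (Zolotarev) agrees.

-1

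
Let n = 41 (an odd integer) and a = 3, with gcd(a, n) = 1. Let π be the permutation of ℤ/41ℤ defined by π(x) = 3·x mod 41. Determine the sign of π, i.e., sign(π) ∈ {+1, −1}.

-1

Trace 32: π^k(32) = [32, 14, 1, 3, 9, 27, 40] for k=0..6.
Cycle type of π: 8×5 + 1; total 6 cycles.
n − c = 41 − 6 = 35; sign = (−1)^35 = -1.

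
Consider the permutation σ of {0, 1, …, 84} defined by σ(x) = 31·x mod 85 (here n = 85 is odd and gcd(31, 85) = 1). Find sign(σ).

Start at x=26: 26 → 41 → 81 → 46 → 66 → 6 → 16 → … (one orbit).
Cycle type of π: 16×5 + 1×5; total 10 cycles.
n − c = 85 − 10 = 75; sign = (−1)^75 = -1.
Check: (31/85) = -1 by Zolotarev.

-1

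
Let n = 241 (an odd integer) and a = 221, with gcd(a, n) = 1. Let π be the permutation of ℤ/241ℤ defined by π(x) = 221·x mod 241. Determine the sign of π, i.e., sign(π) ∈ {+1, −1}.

Trace 100: π^k(100) = [100, 169, 235, 120, 10, 41, 144] for k=0..6.
π_221 has 3 disjoint cycles with lengths [120, 120, 1] on {0,…,240}.
3 cycles on 241: each ℓ→(−1)^(ℓ−1), product (−1)^238 = +1.
Check: (221/241) = +1 by Zolotarev.

+1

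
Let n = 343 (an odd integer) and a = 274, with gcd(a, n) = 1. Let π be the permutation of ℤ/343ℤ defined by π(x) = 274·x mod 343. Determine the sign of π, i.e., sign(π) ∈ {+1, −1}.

Orbit of 85 under x↦274x: [85, 309, 288, 22, 197, 127, 155]… (length divides ord_343(274)).
Cycle type of π: 49×6 + 7×6 + 1×7; total 19 cycles.
With 19 cycles on 343 points, sign = (−1)^{343−19} = +1.
Via Zolotarev, sign(π_{274}) = (274|343) = +1.

+1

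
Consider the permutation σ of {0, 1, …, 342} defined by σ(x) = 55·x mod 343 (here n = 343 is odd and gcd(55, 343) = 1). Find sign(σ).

Orbit of 76 under x↦55x: [76, 64, 90, 148, 251, 85, 216]… (length divides ord_343(55)).
Cycle lengths of π_55 on ℤ/343ℤ: [98, 98, 98, 14, 14, 14, 2, 2, 2, 1]; 10 cycles in total.
10 cycles on 343: each ℓ→(−1)^(ℓ−1), product (−1)^333 = -1.

-1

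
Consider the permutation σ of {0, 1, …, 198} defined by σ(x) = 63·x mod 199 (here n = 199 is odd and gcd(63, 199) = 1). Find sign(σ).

+1

Orbit of 18 under x↦63x: [18, 139, 1, 63, 188, 103, 121]… (length divides ord_199(63)).
19 cycles of lengths [11, 11, 11, 11, 11, 11, 11, 11, 11, 11, 11, 11, 11, 11, 11, 11, 11, 11, 1].
199 − 19 = 180 transpositions; sign(π) = (−1)^180 = +1.
Via Zolotarev, sign(π_{63}) = (63|199) = +1.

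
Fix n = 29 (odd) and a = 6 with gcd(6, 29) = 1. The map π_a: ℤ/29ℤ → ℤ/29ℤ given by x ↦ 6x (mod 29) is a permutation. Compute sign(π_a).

+1

Start at x=23: 23 → 22 → 16 → 9 → 25 → 5 → 1 → … (one orbit).
Cycle lengths of π_6 on ℤ/29ℤ: [14, 14, 1]; 3 cycles in total.
With 3 cycles on 29 points, sign = (−1)^{29−3} = +1.
Zolotarev: (6|29) = +1, matching the cycle-count sign.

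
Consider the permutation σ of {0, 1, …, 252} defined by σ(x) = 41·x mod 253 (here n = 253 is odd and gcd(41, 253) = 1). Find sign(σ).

-1

Start at x=202: 202 → 186 → 36 → 211 → 49 → 238 → 144 → … (one orbit).
Cycle type of π: 110×2 + 11×2 + 10 + 1; total 6 cycles.
253 − 6 = 247 transpositions; sign(π) = (−1)^247 = -1.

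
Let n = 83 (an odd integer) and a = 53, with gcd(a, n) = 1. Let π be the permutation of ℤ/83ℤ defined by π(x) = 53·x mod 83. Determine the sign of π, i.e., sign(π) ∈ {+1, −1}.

Orbit of 42 under x↦53x: [42, 68, 35, 29, 43, 38, 22]… (length divides ord_83(53)).
π_53 has 2 disjoint cycles with lengths [82, 1] on {0,…,82}.
2 cycles on 83: each ℓ→(−1)^(ℓ−1), product (−1)^81 = -1.
Zolotarev: (53|83) = -1, matching the cycle-count sign.

-1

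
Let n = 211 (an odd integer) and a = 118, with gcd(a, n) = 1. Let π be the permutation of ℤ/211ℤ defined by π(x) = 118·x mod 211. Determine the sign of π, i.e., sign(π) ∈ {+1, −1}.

Trace 25: π^k(25) = [25, 207, 161, 8, 100, 195, 11] for k=0..6.
π_118 has 2 disjoint cycles with lengths [210, 1] on {0,…,210}.
n − c = 211 − 2 = 209; sign = (−1)^209 = -1.

-1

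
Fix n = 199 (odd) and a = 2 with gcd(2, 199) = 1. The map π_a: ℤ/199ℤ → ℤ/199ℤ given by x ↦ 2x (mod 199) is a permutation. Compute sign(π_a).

+1

Orbit of 23 under x↦2x: [23, 46, 92, 184, 169, 139, 79]… (length divides ord_199(2)).
The orbit structure of x ↦ 2x mod 199: 3 orbits of sizes [99, 99, 1].
3 cycles on 199: each ℓ→(−1)^(ℓ−1), product (−1)^196 = +1.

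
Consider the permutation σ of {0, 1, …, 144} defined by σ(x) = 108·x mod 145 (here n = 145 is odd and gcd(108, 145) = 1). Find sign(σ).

Trace 12: π^k(12) = [12, 136, 43, 4, 142, 111, 98] for k=0..6.
π_108 has 7 disjoint cycles with lengths [28, 28, 28, 28, 28, 4, 1] on {0,…,144}.
sign(π) = (−1)^{n − #cycles} = (−1)^{145−7} = (−1)^138 = +1.

+1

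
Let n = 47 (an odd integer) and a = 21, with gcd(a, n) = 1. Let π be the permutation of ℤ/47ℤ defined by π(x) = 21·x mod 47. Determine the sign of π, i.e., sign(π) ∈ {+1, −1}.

+1

Orbit of 3 under x↦21x: [3, 16, 7, 6, 32, 14, 12]… (length divides ord_47(21)).
Cycle lengths of π_21 on ℤ/47ℤ: [23, 23, 1]; 3 cycles in total.
n − c = 47 − 3 = 44; sign = (−1)^44 = +1.
The Jacobi symbol (21|47) = +1 (Zolotarev) agrees.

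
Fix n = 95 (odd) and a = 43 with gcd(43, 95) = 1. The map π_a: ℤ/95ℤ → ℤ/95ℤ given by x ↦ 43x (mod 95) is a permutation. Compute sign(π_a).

-1

Orbit of 23 under x↦43x: [23, 39, 62, 6, 68, 74, 47]… (length divides ord_95(43)).
Cycle type of π: 36×2 + 9×2 + 4 + 1; total 6 cycles.
With 6 cycles on 95 points, sign = (−1)^{95−6} = -1.
Via Zolotarev, sign(π_{43}) = (43|95) = -1.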